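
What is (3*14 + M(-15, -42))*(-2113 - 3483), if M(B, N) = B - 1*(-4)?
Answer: -173476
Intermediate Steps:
M(B, N) = 4 + B (M(B, N) = B + 4 = 4 + B)
(3*14 + M(-15, -42))*(-2113 - 3483) = (3*14 + (4 - 15))*(-2113 - 3483) = (42 - 11)*(-5596) = 31*(-5596) = -173476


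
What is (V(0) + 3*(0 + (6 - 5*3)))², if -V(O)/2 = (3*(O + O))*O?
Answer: 729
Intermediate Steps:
V(O) = -12*O² (V(O) = -2*3*(O + O)*O = -2*3*(2*O)*O = -2*6*O*O = -12*O²)
(V(0) + 3*(0 + (6 - 5*3)))² = (-12*0² + 3*(0 + (6 - 5*3)))² = (-12*0 + 3*(0 + (6 - 15)))² = (0 + 3*(0 - 9))² = (0 + 3*(-9))² = (0 - 27)² = (-27)² = 729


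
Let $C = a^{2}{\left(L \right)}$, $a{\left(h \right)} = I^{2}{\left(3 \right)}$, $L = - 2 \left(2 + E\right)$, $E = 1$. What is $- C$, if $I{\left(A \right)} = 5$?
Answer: $-625$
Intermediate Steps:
$L = -6$ ($L = - 2 \left(2 + 1\right) = \left(-2\right) 3 = -6$)
$a{\left(h \right)} = 25$ ($a{\left(h \right)} = 5^{2} = 25$)
$C = 625$ ($C = 25^{2} = 625$)
$- C = \left(-1\right) 625 = -625$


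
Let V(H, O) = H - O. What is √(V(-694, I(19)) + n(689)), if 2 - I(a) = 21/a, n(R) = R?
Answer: 4*I*√133/19 ≈ 2.4279*I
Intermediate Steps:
I(a) = 2 - 21/a
√(V(-694, I(19)) + n(689)) = √((-694 - (2 - 21/19)) + 689) = √((-694 - 1*17/19) + 689) = √((-694 - 17/19) + 689) = √(-13203/19 + 689) = √(-112/19) = 4*I*√133/19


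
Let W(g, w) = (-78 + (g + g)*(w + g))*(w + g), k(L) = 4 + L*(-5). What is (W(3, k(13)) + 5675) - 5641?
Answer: 24742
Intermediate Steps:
k(L) = 4 - 5*L
W(g, w) = (-78 + 2*g*(g + w))*(g + w) (W(g, w) = (-78 + (2*g)*(g + w))*(g + w) = (-78 + 2*g*(g + w))*(g + w))
(W(3, k(13)) + 5675) - 5641 = ((-78*3 - 78*(4 - 5*13) + 2*3³ + 2*3*(4 - 5*13)² + 4*(4 - 5*13)*3²) + 5675) - 5641 = ((-234 - 78*(4 - 65) + 2*27 + 2*3*(4 - 65)² + 4*(4 - 65)*9) + 5675) - 5641 = ((-234 - 78*(-61) + 54 + 2*3*(-61)² + 4*(-61)*9) + 5675) - 5641 = ((-234 + 4758 + 54 + 2*3*3721 - 2196) + 5675) - 5641 = ((-234 + 4758 + 54 + 22326 - 2196) + 5675) - 5641 = (24708 + 5675) - 5641 = 30383 - 5641 = 24742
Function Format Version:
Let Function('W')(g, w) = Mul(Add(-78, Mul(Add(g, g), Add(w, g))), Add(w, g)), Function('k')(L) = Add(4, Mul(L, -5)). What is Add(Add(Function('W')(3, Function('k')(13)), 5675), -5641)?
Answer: 24742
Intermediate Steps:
Function('k')(L) = Add(4, Mul(-5, L))
Function('W')(g, w) = Mul(Add(-78, Mul(2, g, Add(g, w))), Add(g, w)) (Function('W')(g, w) = Mul(Add(-78, Mul(Mul(2, g), Add(g, w))), Add(g, w)) = Mul(Add(-78, Mul(2, g, Add(g, w))), Add(g, w)))
Add(Add(Function('W')(3, Function('k')(13)), 5675), -5641) = Add(Add(Add(Mul(-78, 3), Mul(-78, Add(4, Mul(-5, 13))), Mul(2, Pow(3, 3)), Mul(2, 3, Pow(Add(4, Mul(-5, 13)), 2)), Mul(4, Add(4, Mul(-5, 13)), Pow(3, 2))), 5675), -5641) = Add(Add(Add(-234, Mul(-78, Add(4, -65)), Mul(2, 27), Mul(2, 3, Pow(Add(4, -65), 2)), Mul(4, Add(4, -65), 9)), 5675), -5641) = Add(Add(Add(-234, Mul(-78, -61), 54, Mul(2, 3, Pow(-61, 2)), Mul(4, -61, 9)), 5675), -5641) = Add(Add(Add(-234, 4758, 54, Mul(2, 3, 3721), -2196), 5675), -5641) = Add(Add(Add(-234, 4758, 54, 22326, -2196), 5675), -5641) = Add(Add(24708, 5675), -5641) = Add(30383, -5641) = 24742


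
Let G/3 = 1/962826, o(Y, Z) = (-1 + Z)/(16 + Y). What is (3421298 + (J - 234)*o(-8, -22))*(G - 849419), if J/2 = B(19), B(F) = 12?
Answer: -3731436479763086079/1283768 ≈ -2.9066e+12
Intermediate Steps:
o(Y, Z) = (-1 + Z)/(16 + Y)
J = 24 (J = 2*12 = 24)
G = 1/320942 (G = 3/962826 = 3*(1/962826) = 1/320942 ≈ 3.1158e-6)
(3421298 + (J - 234)*o(-8, -22))*(G - 849419) = (3421298 + (24 - 234)*((-1 - 22)/(16 - 8)))*(1/320942 - 849419) = (3421298 - 210*(-23)/8)*(-272614232697/320942) = (3421298 - 105*(-23)/4)*(-272614232697/320942) = (3421298 - 210*(-23/8))*(-272614232697/320942) = (3421298 + 2415/4)*(-272614232697/320942) = (13687607/4)*(-272614232697/320942) = -3731436479763086079/1283768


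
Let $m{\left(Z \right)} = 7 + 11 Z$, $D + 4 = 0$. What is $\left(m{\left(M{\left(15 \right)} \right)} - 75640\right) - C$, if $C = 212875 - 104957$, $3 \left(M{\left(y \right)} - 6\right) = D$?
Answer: $- \frac{550499}{3} \approx -1.835 \cdot 10^{5}$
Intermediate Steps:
$D = -4$ ($D = -4 + 0 = -4$)
$M{\left(y \right)} = \frac{14}{3}$ ($M{\left(y \right)} = 6 + \frac{1}{3} \left(-4\right) = 6 - \frac{4}{3} = \frac{14}{3}$)
$C = 107918$
$\left(m{\left(M{\left(15 \right)} \right)} - 75640\right) - C = \left(\left(7 + 11 \cdot \frac{14}{3}\right) - 75640\right) - 107918 = \left(\left(7 + \frac{154}{3}\right) - 75640\right) - 107918 = \left(\frac{175}{3} - 75640\right) - 107918 = - \frac{226745}{3} - 107918 = - \frac{550499}{3}$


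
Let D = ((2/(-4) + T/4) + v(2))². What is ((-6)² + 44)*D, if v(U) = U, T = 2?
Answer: 320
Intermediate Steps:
D = 4 (D = ((2/(-4) + 2/4) + 2)² = ((2*(-¼) + 2*(¼)) + 2)² = ((-½ + ½) + 2)² = (0 + 2)² = 2² = 4)
((-6)² + 44)*D = ((-6)² + 44)*4 = (36 + 44)*4 = 80*4 = 320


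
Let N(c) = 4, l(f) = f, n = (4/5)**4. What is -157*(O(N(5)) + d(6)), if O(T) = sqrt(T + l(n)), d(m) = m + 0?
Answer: -942 - 314*sqrt(689)/25 ≈ -1271.7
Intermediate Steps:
n = 256/625 (n = (4*(1/5))**4 = (4/5)**4 = 256/625 ≈ 0.40960)
d(m) = m
O(T) = sqrt(256/625 + T) (O(T) = sqrt(T + 256/625) = sqrt(256/625 + T))
-157*(O(N(5)) + d(6)) = -157*(sqrt(256 + 625*4)/25 + 6) = -157*(sqrt(256 + 2500)/25 + 6) = -157*(sqrt(2756)/25 + 6) = -157*((2*sqrt(689))/25 + 6) = -157*(2*sqrt(689)/25 + 6) = -157*(6 + 2*sqrt(689)/25) = -942 - 314*sqrt(689)/25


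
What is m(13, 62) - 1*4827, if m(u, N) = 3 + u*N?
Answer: -4018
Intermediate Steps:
m(u, N) = 3 + N*u
m(13, 62) - 1*4827 = (3 + 62*13) - 1*4827 = (3 + 806) - 4827 = 809 - 4827 = -4018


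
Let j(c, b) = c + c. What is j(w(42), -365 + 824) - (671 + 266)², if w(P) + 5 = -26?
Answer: -878031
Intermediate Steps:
w(P) = -31 (w(P) = -5 - 26 = -31)
j(c, b) = 2*c
j(w(42), -365 + 824) - (671 + 266)² = 2*(-31) - (671 + 266)² = -62 - 1*937² = -62 - 1*877969 = -62 - 877969 = -878031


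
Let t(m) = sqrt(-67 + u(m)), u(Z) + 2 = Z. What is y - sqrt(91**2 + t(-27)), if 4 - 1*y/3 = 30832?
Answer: -92484 - sqrt(8281 + 4*I*sqrt(6)) ≈ -92575.0 - 0.053835*I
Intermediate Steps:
y = -92484 (y = 12 - 3*30832 = 12 - 92496 = -92484)
u(Z) = -2 + Z
t(m) = sqrt(-69 + m) (t(m) = sqrt(-67 + (-2 + m)) = sqrt(-69 + m))
y - sqrt(91**2 + t(-27)) = -92484 - sqrt(91**2 + sqrt(-69 - 27)) = -92484 - sqrt(8281 + sqrt(-96)) = -92484 - sqrt(8281 + 4*I*sqrt(6))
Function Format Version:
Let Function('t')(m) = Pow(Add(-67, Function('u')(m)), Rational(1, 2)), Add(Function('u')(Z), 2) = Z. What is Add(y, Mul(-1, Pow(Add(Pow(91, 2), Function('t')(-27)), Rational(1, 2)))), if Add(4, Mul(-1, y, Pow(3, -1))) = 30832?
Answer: Add(-92484, Mul(-1, Pow(Add(8281, Mul(4, I, Pow(6, Rational(1, 2)))), Rational(1, 2)))) ≈ Add(-92575., Mul(-0.053835, I))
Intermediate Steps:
y = -92484 (y = Add(12, Mul(-3, 30832)) = Add(12, -92496) = -92484)
Function('u')(Z) = Add(-2, Z)
Function('t')(m) = Pow(Add(-69, m), Rational(1, 2)) (Function('t')(m) = Pow(Add(-67, Add(-2, m)), Rational(1, 2)) = Pow(Add(-69, m), Rational(1, 2)))
Add(y, Mul(-1, Pow(Add(Pow(91, 2), Function('t')(-27)), Rational(1, 2)))) = Add(-92484, Mul(-1, Pow(Add(Pow(91, 2), Pow(Add(-69, -27), Rational(1, 2))), Rational(1, 2)))) = Add(-92484, Mul(-1, Pow(Add(8281, Pow(-96, Rational(1, 2))), Rational(1, 2)))) = Add(-92484, Mul(-1, Pow(Add(8281, Mul(4, I, Pow(6, Rational(1, 2)))), Rational(1, 2))))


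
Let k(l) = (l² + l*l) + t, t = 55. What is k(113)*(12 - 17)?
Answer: -127965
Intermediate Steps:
k(l) = 55 + 2*l² (k(l) = (l² + l*l) + 55 = (l² + l²) + 55 = 2*l² + 55 = 55 + 2*l²)
k(113)*(12 - 17) = (55 + 2*113²)*(12 - 17) = (55 + 2*12769)*(-5) = (55 + 25538)*(-5) = 25593*(-5) = -127965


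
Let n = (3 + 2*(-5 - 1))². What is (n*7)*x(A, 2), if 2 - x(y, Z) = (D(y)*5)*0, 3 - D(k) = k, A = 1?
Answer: 1134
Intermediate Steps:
D(k) = 3 - k
x(y, Z) = 2 (x(y, Z) = 2 - (3 - y)*5*0 = 2 - (15 - 5*y)*0 = 2 - 1*0 = 2 + 0 = 2)
n = 81 (n = (3 + 2*(-6))² = (3 - 12)² = (-9)² = 81)
(n*7)*x(A, 2) = (81*7)*2 = 567*2 = 1134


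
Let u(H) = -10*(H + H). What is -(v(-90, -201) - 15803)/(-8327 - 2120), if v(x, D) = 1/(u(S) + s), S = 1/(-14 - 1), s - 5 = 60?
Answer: -3144794/2078953 ≈ -1.5127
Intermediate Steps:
s = 65 (s = 5 + 60 = 65)
S = -1/15 (S = 1/(-15) = -1/15 ≈ -0.066667)
u(H) = -20*H
v(x, D) = 3/199 (v(x, D) = 1/(-20*(-1/15) + 65) = 1/(4/3 + 65) = 1/(199/3) = 3/199)
-(v(-90, -201) - 15803)/(-8327 - 2120) = -(3/199 - 15803)/(-8327 - 2120) = -(-3144794)/(199*(-10447)) = -(-3144794)*(-1)/(199*10447) = -1*3144794/2078953 = -3144794/2078953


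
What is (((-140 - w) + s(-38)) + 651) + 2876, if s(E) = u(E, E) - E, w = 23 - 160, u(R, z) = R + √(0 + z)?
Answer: 3524 + I*√38 ≈ 3524.0 + 6.1644*I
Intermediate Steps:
u(R, z) = R + √z
w = -137
s(E) = √E (s(E) = (E + √E) - E = √E)
(((-140 - w) + s(-38)) + 651) + 2876 = (((-140 - 1*(-137)) + √(-38)) + 651) + 2876 = (((-140 + 137) + I*√38) + 651) + 2876 = ((-3 + I*√38) + 651) + 2876 = (648 + I*√38) + 2876 = 3524 + I*√38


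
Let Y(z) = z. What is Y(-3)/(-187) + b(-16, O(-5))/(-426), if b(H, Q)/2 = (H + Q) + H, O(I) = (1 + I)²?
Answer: 3631/39831 ≈ 0.091160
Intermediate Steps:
b(H, Q) = 2*Q + 4*H (b(H, Q) = 2*((H + Q) + H) = 2*(Q + 2*H) = 2*Q + 4*H)
Y(-3)/(-187) + b(-16, O(-5))/(-426) = -3/(-187) + (2*(1 - 5)² + 4*(-16))/(-426) = -3*(-1/187) + (2*(-4)² - 64)*(-1/426) = 3/187 + (2*16 - 64)*(-1/426) = 3/187 + (32 - 64)*(-1/426) = 3/187 - 32*(-1/426) = 3/187 + 16/213 = 3631/39831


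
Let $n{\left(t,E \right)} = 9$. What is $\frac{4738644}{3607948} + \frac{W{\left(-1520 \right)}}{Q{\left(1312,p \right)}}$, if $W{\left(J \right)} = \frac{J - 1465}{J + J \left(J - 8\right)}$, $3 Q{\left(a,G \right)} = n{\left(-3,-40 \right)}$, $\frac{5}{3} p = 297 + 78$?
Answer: $\frac{28934190425}{22037346384} \approx 1.313$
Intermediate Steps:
$p = 225$ ($p = \frac{3 \left(297 + 78\right)}{5} = \frac{3}{5} \cdot 375 = 225$)
$Q{\left(a,G \right)} = 3$ ($Q{\left(a,G \right)} = \frac{1}{3} \cdot 9 = 3$)
$W{\left(J \right)} = \frac{-1465 + J}{J + J \left(-8 + J\right)}$
$\frac{4738644}{3607948} + \frac{W{\left(-1520 \right)}}{Q{\left(1312,p \right)}} = \frac{4738644}{3607948} + \frac{\frac{1}{-1520} \frac{1}{-7 - 1520} \left(-1465 - 1520\right)}{3} = 4738644 \cdot \frac{1}{3607948} + \left(- \frac{1}{1520}\right) \frac{1}{-1527} \left(-2985\right) \frac{1}{3} = \frac{1184661}{901987} + \left(- \frac{1}{1520}\right) \left(- \frac{1}{1527}\right) \left(-2985\right) \frac{1}{3} = \frac{1184661}{901987} - \frac{199}{464208} = \frac{28934190425}{22037346384}$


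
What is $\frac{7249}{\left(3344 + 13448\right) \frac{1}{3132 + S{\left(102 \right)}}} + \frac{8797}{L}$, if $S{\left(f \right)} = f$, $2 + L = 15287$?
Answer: $\frac{179239020017}{128332860} \approx 1396.7$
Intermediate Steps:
$L = 15285$ ($L = -2 + 15287 = 15285$)
$\frac{7249}{\left(3344 + 13448\right) \frac{1}{3132 + S{\left(102 \right)}}} + \frac{8797}{L} = \frac{7249}{\left(3344 + 13448\right) \frac{1}{3132 + 102}} + \frac{8797}{15285} = \frac{7249}{16792 \cdot \frac{1}{3234}} + 8797 \cdot \frac{1}{15285} = \frac{7249}{16792 \cdot \frac{1}{3234}} + \frac{8797}{15285} = \frac{7249}{\frac{8396}{1617}} + \frac{8797}{15285} = 7249 \cdot \frac{1617}{8396} + \frac{8797}{15285} = \frac{11721633}{8396} + \frac{8797}{15285} = \frac{179239020017}{128332860}$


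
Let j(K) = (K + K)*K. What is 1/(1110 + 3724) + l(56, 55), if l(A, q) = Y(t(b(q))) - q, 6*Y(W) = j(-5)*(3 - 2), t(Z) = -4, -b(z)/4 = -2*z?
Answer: -676757/14502 ≈ -46.666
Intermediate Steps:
b(z) = 8*z (b(z) = -(-8)*z = 8*z)
j(K) = 2*K² (j(K) = (2*K)*K = 2*K²)
Y(W) = 25/3 (Y(W) = ((2*(-5)²)*(3 - 2))/6 = ((2*25)*1)/6 = (50*1)/6 = (⅙)*50 = 25/3)
l(A, q) = 25/3 - q
1/(1110 + 3724) + l(56, 55) = 1/(1110 + 3724) + (25/3 - 1*55) = 1/4834 + (25/3 - 55) = 1/4834 - 140/3 = -676757/14502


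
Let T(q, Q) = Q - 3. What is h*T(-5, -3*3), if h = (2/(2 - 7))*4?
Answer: 96/5 ≈ 19.200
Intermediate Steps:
T(q, Q) = -3 + Q
h = -8/5 (h = (2/(-5))*4 = -⅕*2*4 = -⅖*4 = -8/5 ≈ -1.6000)
h*T(-5, -3*3) = -8*(-3 - 3*3)/5 = -8*(-3 - 9)/5 = -8/5*(-12) = 96/5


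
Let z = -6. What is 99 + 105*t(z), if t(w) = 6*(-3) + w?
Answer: -2421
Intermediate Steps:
t(w) = -18 + w
99 + 105*t(z) = 99 + 105*(-18 - 6) = 99 + 105*(-24) = 99 - 2520 = -2421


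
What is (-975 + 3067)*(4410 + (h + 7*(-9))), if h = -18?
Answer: 9056268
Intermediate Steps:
(-975 + 3067)*(4410 + (h + 7*(-9))) = (-975 + 3067)*(4410 + (-18 + 7*(-9))) = 2092*(4410 + (-18 - 63)) = 2092*(4410 - 81) = 2092*4329 = 9056268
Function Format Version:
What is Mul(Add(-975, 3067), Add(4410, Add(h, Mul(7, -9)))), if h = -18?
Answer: 9056268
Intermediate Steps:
Mul(Add(-975, 3067), Add(4410, Add(h, Mul(7, -9)))) = Mul(Add(-975, 3067), Add(4410, Add(-18, Mul(7, -9)))) = Mul(2092, Add(4410, Add(-18, -63))) = Mul(2092, Add(4410, -81)) = Mul(2092, 4329) = 9056268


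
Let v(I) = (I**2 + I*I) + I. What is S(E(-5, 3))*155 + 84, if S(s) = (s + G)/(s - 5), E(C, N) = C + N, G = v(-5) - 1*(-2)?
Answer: -6387/7 ≈ -912.43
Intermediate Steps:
v(I) = I + 2*I**2 (v(I) = (I**2 + I**2) + I = 2*I**2 + I = I + 2*I**2)
G = 47 (G = -5*(1 + 2*(-5)) - 1*(-2) = -5*(1 - 10) + 2 = -5*(-9) + 2 = 45 + 2 = 47)
S(s) = (47 + s)/(-5 + s) (S(s) = (s + 47)/(s - 5) = (47 + s)/(-5 + s))
S(E(-5, 3))*155 + 84 = ((47 + (-5 + 3))/(-5 + (-5 + 3)))*155 + 84 = ((47 - 2)/(-5 - 2))*155 + 84 = (45/(-7))*155 + 84 = -1/7*45*155 + 84 = -45/7*155 + 84 = -6975/7 + 84 = -6387/7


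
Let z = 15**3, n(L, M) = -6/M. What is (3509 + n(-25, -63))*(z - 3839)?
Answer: -34192624/21 ≈ -1.6282e+6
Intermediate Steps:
z = 3375
(3509 + n(-25, -63))*(z - 3839) = (3509 - 6/(-63))*(3375 - 3839) = (3509 - 6*(-1/63))*(-464) = (3509 + 2/21)*(-464) = (73691/21)*(-464) = -34192624/21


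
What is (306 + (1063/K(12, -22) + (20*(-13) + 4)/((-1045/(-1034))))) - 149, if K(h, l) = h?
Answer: -8803/1140 ≈ -7.7219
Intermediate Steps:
(306 + (1063/K(12, -22) + (20*(-13) + 4)/((-1045/(-1034))))) - 149 = (306 + (1063/12 + (20*(-13) + 4)/((-1045/(-1034))))) - 149 = (306 + (1063*(1/12) + (-260 + 4)/((-1045*(-1/1034))))) - 149 = (306 + (1063/12 - 256/95/94)) - 149 = (306 + (1063/12 - 256*94/95)) - 149 = (306 + (1063/12 - 24064/95)) - 149 = (306 - 187783/1140) - 149 = 161057/1140 - 149 = -8803/1140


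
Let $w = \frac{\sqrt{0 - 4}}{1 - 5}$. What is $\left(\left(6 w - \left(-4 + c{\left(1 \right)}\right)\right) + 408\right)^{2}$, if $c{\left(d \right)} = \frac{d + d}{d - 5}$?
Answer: $\frac{680589}{4} - 2475 i \approx 1.7015 \cdot 10^{5} - 2475.0 i$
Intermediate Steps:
$c{\left(d \right)} = \frac{2 d}{-5 + d}$
$w = - \frac{i}{2}$ ($w = \frac{\sqrt{-4}}{-4} = 2 i \left(- \frac{1}{4}\right) = - \frac{i}{2} \approx - 0.5 i$)
$\left(\left(6 w - \left(-4 + c{\left(1 \right)}\right)\right) + 408\right)^{2} = \left(\left(6 \left(- \frac{i}{2}\right) + \left(4 - 2 \cdot 1 \frac{1}{-5 + 1}\right)\right) + 408\right)^{2} = \left(\left(- 3 i + \left(4 - 2 \cdot 1 \frac{1}{-4}\right)\right) + 408\right)^{2} = \left(\left(- 3 i + \left(4 - 2 \cdot 1 \left(- \frac{1}{4}\right)\right)\right) + 408\right)^{2} = \left(\left(- 3 i + \left(4 - - \frac{1}{2}\right)\right) + 408\right)^{2} = \left(\left(- 3 i + \left(4 + \frac{1}{2}\right)\right) + 408\right)^{2} = \left(\left(- 3 i + \frac{9}{2}\right) + 408\right)^{2} = \left(\left(\frac{9}{2} - 3 i\right) + 408\right)^{2} = \left(\frac{825}{2} - 3 i\right)^{2}$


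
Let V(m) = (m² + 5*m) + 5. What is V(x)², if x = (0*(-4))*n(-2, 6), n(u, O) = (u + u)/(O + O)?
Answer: 25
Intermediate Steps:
n(u, O) = u/O (n(u, O) = (2*u)/((2*O)) = (2*u)*(1/(2*O)) = u/O)
x = 0 (x = (0*(-4))*(-2/6) = 0*(-2*⅙) = 0*(-⅓) = 0)
V(m) = 5 + m² + 5*m
V(x)² = (5 + 0² + 5*0)² = (5 + 0 + 0)² = 5² = 25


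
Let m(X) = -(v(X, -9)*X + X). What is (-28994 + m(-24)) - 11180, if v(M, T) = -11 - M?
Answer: -39838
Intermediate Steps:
m(X) = -X - X*(-11 - X) (m(X) = -((-11 - X)*X + X) = -(X*(-11 - X) + X) = -(X + X*(-11 - X)) = -X - X*(-11 - X))
(-28994 + m(-24)) - 11180 = (-28994 - 24*(10 - 24)) - 11180 = (-28994 - 24*(-14)) - 11180 = (-28994 + 336) - 11180 = -28658 - 11180 = -39838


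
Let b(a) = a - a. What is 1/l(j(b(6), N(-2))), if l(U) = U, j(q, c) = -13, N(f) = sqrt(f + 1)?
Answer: -1/13 ≈ -0.076923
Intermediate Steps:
b(a) = 0
N(f) = sqrt(1 + f)
1/l(j(b(6), N(-2))) = 1/(-13) = -1/13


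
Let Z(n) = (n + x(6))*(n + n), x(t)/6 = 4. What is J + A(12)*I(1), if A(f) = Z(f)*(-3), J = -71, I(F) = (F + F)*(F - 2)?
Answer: 5113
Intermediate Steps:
I(F) = 2*F*(-2 + F) (I(F) = (2*F)*(-2 + F) = 2*F*(-2 + F))
x(t) = 24 (x(t) = 6*4 = 24)
Z(n) = 2*n*(24 + n) (Z(n) = (n + 24)*(n + n) = (24 + n)*(2*n) = 2*n*(24 + n))
A(f) = -6*f*(24 + f) (A(f) = (2*f*(24 + f))*(-3) = -6*f*(24 + f))
J + A(12)*I(1) = -71 + (-6*12*(24 + 12))*(2*1*(-2 + 1)) = -71 + (-6*12*36)*(2*1*(-1)) = -71 - 2592*(-2) = -71 + 5184 = 5113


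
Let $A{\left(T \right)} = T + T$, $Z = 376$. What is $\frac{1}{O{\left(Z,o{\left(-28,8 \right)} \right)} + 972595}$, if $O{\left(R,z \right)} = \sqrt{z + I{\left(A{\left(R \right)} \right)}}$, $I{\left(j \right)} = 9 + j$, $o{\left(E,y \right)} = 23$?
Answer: $\frac{1}{972623} \approx 1.0281 \cdot 10^{-6}$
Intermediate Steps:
$A{\left(T \right)} = 2 T$
$O{\left(R,z \right)} = \sqrt{9 + z + 2 R}$ ($O{\left(R,z \right)} = \sqrt{z + \left(9 + 2 R\right)} = \sqrt{9 + z + 2 R}$)
$\frac{1}{O{\left(Z,o{\left(-28,8 \right)} \right)} + 972595} = \frac{1}{\sqrt{9 + 23 + 2 \cdot 376} + 972595} = \frac{1}{\sqrt{9 + 23 + 752} + 972595} = \frac{1}{\sqrt{784} + 972595} = \frac{1}{28 + 972595} = \frac{1}{972623}$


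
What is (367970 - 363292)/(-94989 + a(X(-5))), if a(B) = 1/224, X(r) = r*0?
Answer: -1047872/21277535 ≈ -0.049248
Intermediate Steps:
X(r) = 0
a(B) = 1/224
(367970 - 363292)/(-94989 + a(X(-5))) = (367970 - 363292)/(-94989 + 1/224) = 4678/(-21277535/224) = 4678*(-224/21277535) = -1047872/21277535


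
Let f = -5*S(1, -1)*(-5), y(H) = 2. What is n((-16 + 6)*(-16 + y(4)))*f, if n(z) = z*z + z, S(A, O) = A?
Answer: 493500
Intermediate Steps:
f = 25 (f = -5*1*(-5) = -5*(-5) = 25)
n(z) = z + z² (n(z) = z² + z = z + z²)
n((-16 + 6)*(-16 + y(4)))*f = (((-16 + 6)*(-16 + 2))*(1 + (-16 + 6)*(-16 + 2)))*25 = ((-10*(-14))*(1 - 10*(-14)))*25 = (140*(1 + 140))*25 = (140*141)*25 = 19740*25 = 493500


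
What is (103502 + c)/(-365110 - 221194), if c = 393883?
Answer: -497385/586304 ≈ -0.84834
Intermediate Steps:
(103502 + c)/(-365110 - 221194) = (103502 + 393883)/(-365110 - 221194) = 497385/(-586304) = 497385*(-1/586304) = -497385/586304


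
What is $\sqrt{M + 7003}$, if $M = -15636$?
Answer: $i \sqrt{8633} \approx 92.914 i$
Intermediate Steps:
$\sqrt{M + 7003} = \sqrt{-15636 + 7003} = \sqrt{-8633} = i \sqrt{8633}$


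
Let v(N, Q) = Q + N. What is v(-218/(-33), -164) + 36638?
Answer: 1203860/33 ≈ 36481.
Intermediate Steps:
v(N, Q) = N + Q
v(-218/(-33), -164) + 36638 = (-218/(-33) - 164) + 36638 = (-218*(-1/33) - 164) + 36638 = (218/33 - 164) + 36638 = -5194/33 + 36638 = 1203860/33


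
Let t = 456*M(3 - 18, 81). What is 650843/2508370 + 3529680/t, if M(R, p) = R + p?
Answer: 16805551501/142977090 ≈ 117.54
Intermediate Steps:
t = 30096 (t = 456*((3 - 18) + 81) = 456*(-15 + 81) = 456*66 = 30096)
650843/2508370 + 3529680/t = 650843/2508370 + 3529680/30096 = 650843*(1/2508370) + 3529680*(1/30096) = 650843/2508370 + 6685/57 = 16805551501/142977090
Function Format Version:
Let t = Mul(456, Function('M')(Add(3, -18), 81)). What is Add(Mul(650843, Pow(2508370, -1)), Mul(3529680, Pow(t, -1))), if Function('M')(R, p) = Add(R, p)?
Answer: Rational(16805551501, 142977090) ≈ 117.54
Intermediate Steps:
t = 30096 (t = Mul(456, Add(Add(3, -18), 81)) = Mul(456, Add(-15, 81)) = Mul(456, 66) = 30096)
Add(Mul(650843, Pow(2508370, -1)), Mul(3529680, Pow(t, -1))) = Add(Mul(650843, Pow(2508370, -1)), Mul(3529680, Pow(30096, -1))) = Add(Mul(650843, Rational(1, 2508370)), Mul(3529680, Rational(1, 30096))) = Add(Rational(650843, 2508370), Rational(6685, 57)) = Rational(16805551501, 142977090)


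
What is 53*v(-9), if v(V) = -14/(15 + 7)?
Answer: -371/11 ≈ -33.727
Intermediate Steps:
v(V) = -7/11 (v(V) = -14/22 = -14*1/22 = -7/11)
53*v(-9) = 53*(-7/11) = -371/11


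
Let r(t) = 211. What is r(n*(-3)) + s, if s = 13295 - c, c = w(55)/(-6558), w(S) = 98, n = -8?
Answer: 44286223/3279 ≈ 13506.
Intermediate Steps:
c = -49/3279 (c = 98/(-6558) = 98*(-1/6558) = -49/3279 ≈ -0.014944)
s = 43594354/3279 (s = 13295 - 1*(-49/3279) = 13295 + 49/3279 = 43594354/3279 ≈ 13295.)
r(n*(-3)) + s = 211 + 43594354/3279 = 44286223/3279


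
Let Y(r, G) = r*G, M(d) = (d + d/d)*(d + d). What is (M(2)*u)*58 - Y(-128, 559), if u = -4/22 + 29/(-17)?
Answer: 13134536/187 ≈ 70238.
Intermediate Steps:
M(d) = 2*d*(1 + d) (M(d) = (d + 1)*(2*d) = (1 + d)*(2*d) = 2*d*(1 + d))
u = -353/187 (u = -4*1/22 + 29*(-1/17) = -2/11 - 29/17 = -353/187 ≈ -1.8877)
Y(r, G) = G*r
(M(2)*u)*58 - Y(-128, 559) = ((2*2*(1 + 2))*(-353/187))*58 - 559*(-128) = ((2*2*3)*(-353/187))*58 - 1*(-71552) = (12*(-353/187))*58 + 71552 = -4236/187*58 + 71552 = -245688/187 + 71552 = 13134536/187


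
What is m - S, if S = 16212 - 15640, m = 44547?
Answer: 43975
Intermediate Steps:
S = 572
m - S = 44547 - 1*572 = 44547 - 572 = 43975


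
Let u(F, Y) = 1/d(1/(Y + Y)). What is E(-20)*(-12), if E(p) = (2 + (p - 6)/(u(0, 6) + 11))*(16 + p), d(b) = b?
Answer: 960/23 ≈ 41.739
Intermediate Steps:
u(F, Y) = 2*Y (u(F, Y) = 1/(1/(Y + Y)) = 1/(1/(2*Y)) = 2*Y)
E(p) = (16 + p)*(40/23 + p/23) (E(p) = (2 + (p - 6)/(2*6 + 11))*(16 + p) = (2 + (-6 + p)/(12 + 11))*(16 + p) = (2 + (-6 + p)/23)*(16 + p) = (2 + (-6 + p)*(1/23))*(16 + p) = (2 + (-6/23 + p/23))*(16 + p) = (40/23 + p/23)*(16 + p) = (16 + p)*(40/23 + p/23))
E(-20)*(-12) = (640/23 + (1/23)*(-20)² + (56/23)*(-20))*(-12) = (640/23 + (1/23)*400 - 1120/23)*(-12) = (640/23 + 400/23 - 1120/23)*(-12) = -80/23*(-12) = 960/23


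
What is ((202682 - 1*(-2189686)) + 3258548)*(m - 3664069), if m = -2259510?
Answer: -33473647348364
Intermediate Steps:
((202682 - 1*(-2189686)) + 3258548)*(m - 3664069) = ((202682 - 1*(-2189686)) + 3258548)*(-2259510 - 3664069) = ((202682 + 2189686) + 3258548)*(-5923579) = (2392368 + 3258548)*(-5923579) = 5650916*(-5923579) = -33473647348364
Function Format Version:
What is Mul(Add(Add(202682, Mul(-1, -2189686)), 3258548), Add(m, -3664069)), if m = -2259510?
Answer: -33473647348364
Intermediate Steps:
Mul(Add(Add(202682, Mul(-1, -2189686)), 3258548), Add(m, -3664069)) = Mul(Add(Add(202682, Mul(-1, -2189686)), 3258548), Add(-2259510, -3664069)) = Mul(Add(Add(202682, 2189686), 3258548), -5923579) = Mul(Add(2392368, 3258548), -5923579) = Mul(5650916, -5923579) = -33473647348364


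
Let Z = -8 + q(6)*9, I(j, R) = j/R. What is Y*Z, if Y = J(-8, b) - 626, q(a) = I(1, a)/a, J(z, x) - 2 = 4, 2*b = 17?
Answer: 4805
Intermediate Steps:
b = 17/2 (b = (½)*17 = 17/2 ≈ 8.5000)
J(z, x) = 6 (J(z, x) = 2 + 4 = 6)
q(a) = a⁻² (q(a) = (1/a)/a = 1/(a*a) = a⁻²)
Y = -620 (Y = 6 - 626 = -620)
Z = -31/4 (Z = -8 + 9/6² = -8 + (1/36)*9 = -8 + ¼ = -31/4 ≈ -7.7500)
Y*Z = -620*(-31/4) = 4805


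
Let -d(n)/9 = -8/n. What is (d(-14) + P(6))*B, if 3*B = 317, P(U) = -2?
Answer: -15850/21 ≈ -754.76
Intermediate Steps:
d(n) = 72/n (d(n) = -(-72)/n = 72/n)
B = 317/3 (B = (⅓)*317 = 317/3 ≈ 105.67)
(d(-14) + P(6))*B = (72/(-14) - 2)*(317/3) = (72*(-1/14) - 2)*(317/3) = (-36/7 - 2)*(317/3) = -50/7*317/3 = -15850/21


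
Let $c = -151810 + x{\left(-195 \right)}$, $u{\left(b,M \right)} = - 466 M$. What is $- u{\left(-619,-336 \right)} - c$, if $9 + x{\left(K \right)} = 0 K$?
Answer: $-4757$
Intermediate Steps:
$x{\left(K \right)} = -9$ ($x{\left(K \right)} = -9 + 0 K = -9 + 0 = -9$)
$c = -151819$ ($c = -151810 - 9 = -151819$)
$- u{\left(-619,-336 \right)} - c = - \left(-466\right) \left(-336\right) - -151819 = \left(-1\right) 156576 + 151819 = -156576 + 151819 = -4757$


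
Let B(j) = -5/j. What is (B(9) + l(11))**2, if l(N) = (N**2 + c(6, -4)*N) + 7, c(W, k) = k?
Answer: 564001/81 ≈ 6963.0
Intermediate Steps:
l(N) = 7 + N**2 - 4*N (l(N) = (N**2 - 4*N) + 7 = 7 + N**2 - 4*N)
(B(9) + l(11))**2 = (-5/9 + (7 + 11**2 - 4*11))**2 = (-5*1/9 + (7 + 121 - 44))**2 = (-5/9 + 84)**2 = (751/9)**2 = 564001/81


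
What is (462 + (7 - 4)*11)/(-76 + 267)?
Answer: 495/191 ≈ 2.5916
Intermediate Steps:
(462 + (7 - 4)*11)/(-76 + 267) = (462 + 3*11)/191 = (462 + 33)*(1/191) = 495*(1/191) = 495/191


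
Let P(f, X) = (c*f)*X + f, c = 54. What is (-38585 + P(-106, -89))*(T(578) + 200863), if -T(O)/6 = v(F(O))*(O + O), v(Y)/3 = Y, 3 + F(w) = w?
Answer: -5537720374065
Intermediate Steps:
F(w) = -3 + w
v(Y) = 3*Y
P(f, X) = f + 54*X*f (P(f, X) = (54*f)*X + f = 54*X*f + f = f + 54*X*f)
T(O) = -12*O*(-9 + 3*O) (T(O) = -6*3*(-3 + O)*(O + O) = -6*(-9 + 3*O)*2*O = -12*O*(-9 + 3*O))
(-38585 + P(-106, -89))*(T(578) + 200863) = (-38585 - 106*(1 + 54*(-89)))*(36*578*(3 - 1*578) + 200863) = (-38585 - 106*(1 - 4806))*(36*578*(3 - 578) + 200863) = (-38585 - 106*(-4805))*(36*578*(-575) + 200863) = (-38585 + 509330)*(-11964600 + 200863) = 470745*(-11763737) = -5537720374065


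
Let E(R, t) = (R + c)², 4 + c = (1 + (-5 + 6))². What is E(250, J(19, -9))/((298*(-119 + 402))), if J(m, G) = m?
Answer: 31250/42167 ≈ 0.74110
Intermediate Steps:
c = 0 (c = -4 + (1 + (-5 + 6))² = -4 + (1 + 1)² = -4 + 2² = -4 + 4 = 0)
E(R, t) = R² (E(R, t) = (R + 0)² = R²)
E(250, J(19, -9))/((298*(-119 + 402))) = 250²/((298*(-119 + 402))) = 62500/((298*283)) = 62500/84334 = 62500*(1/84334) = 31250/42167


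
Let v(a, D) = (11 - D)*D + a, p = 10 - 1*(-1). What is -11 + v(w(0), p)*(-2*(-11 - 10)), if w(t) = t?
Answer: -11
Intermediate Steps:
p = 11 (p = 10 + 1 = 11)
v(a, D) = a + D*(11 - D) (v(a, D) = D*(11 - D) + a = a + D*(11 - D))
-11 + v(w(0), p)*(-2*(-11 - 10)) = -11 + (0 - 1*11² + 11*11)*(-2*(-11 - 10)) = -11 + (0 - 1*121 + 121)*(-2*(-21)) = -11 + (0 - 121 + 121)*42 = -11 + 0*42 = -11 + 0 = -11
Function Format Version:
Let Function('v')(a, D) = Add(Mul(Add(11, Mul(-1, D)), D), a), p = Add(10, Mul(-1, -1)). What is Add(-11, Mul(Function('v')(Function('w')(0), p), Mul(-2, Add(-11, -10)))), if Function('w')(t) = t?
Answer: -11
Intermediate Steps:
p = 11 (p = Add(10, 1) = 11)
Function('v')(a, D) = Add(a, Mul(D, Add(11, Mul(-1, D)))) (Function('v')(a, D) = Add(Mul(D, Add(11, Mul(-1, D))), a) = Add(a, Mul(D, Add(11, Mul(-1, D)))))
Add(-11, Mul(Function('v')(Function('w')(0), p), Mul(-2, Add(-11, -10)))) = Add(-11, Mul(Add(0, Mul(-1, Pow(11, 2)), Mul(11, 11)), Mul(-2, Add(-11, -10)))) = Add(-11, Mul(Add(0, Mul(-1, 121), 121), Mul(-2, -21))) = Add(-11, Mul(Add(0, -121, 121), 42)) = Add(-11, Mul(0, 42)) = Add(-11, 0) = -11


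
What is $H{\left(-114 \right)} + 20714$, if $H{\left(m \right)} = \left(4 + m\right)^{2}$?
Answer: $32814$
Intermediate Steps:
$H{\left(-114 \right)} + 20714 = \left(4 - 114\right)^{2} + 20714 = \left(-110\right)^{2} + 20714 = 12100 + 20714 = 32814$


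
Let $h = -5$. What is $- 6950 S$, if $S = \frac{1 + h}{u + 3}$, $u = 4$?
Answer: $\frac{27800}{7} \approx 3971.4$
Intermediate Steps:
$S = - \frac{4}{7}$ ($S = \frac{1 - 5}{4 + 3} = - \frac{4}{7} \approx -0.57143$)
$- 6950 S = \left(-6950\right) \left(- \frac{4}{7}\right) = \frac{27800}{7}$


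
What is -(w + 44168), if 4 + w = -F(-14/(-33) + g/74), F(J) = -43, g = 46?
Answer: -44207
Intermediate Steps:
w = 39 (w = -4 - 1*(-43) = -4 + 43 = 39)
-(w + 44168) = -(39 + 44168) = -1*44207 = -44207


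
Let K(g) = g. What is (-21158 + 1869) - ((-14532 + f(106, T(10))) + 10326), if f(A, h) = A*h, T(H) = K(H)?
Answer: -16143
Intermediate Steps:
T(H) = H
(-21158 + 1869) - ((-14532 + f(106, T(10))) + 10326) = (-21158 + 1869) - ((-14532 + 106*10) + 10326) = -19289 - ((-14532 + 1060) + 10326) = -19289 - (-13472 + 10326) = -19289 - 1*(-3146) = -19289 + 3146 = -16143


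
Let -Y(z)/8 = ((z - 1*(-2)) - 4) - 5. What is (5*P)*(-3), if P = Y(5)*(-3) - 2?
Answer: 750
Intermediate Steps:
Y(z) = 56 - 8*z (Y(z) = -8*(((z - 1*(-2)) - 4) - 5) = -8*(((z + 2) - 4) - 5) = -8*(((2 + z) - 4) - 5) = -8*((-2 + z) - 5) = -8*(-7 + z) = 56 - 8*z)
P = -50 (P = (56 - 8*5)*(-3) - 2 = (56 - 40)*(-3) - 2 = 16*(-3) - 2 = -48 - 2 = -50)
(5*P)*(-3) = (5*(-50))*(-3) = -250*(-3) = 750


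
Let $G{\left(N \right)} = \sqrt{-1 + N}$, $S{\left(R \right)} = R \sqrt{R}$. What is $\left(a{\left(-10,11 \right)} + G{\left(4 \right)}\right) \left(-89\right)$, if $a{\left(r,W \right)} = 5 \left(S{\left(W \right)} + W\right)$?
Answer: $-4895 - 4895 \sqrt{11} - 89 \sqrt{3} \approx -21284.0$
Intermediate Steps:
$S{\left(R \right)} = R^{\frac{3}{2}}$
$a{\left(r,W \right)} = 5 W + 5 W^{\frac{3}{2}}$ ($a{\left(r,W \right)} = 5 \left(W^{\frac{3}{2}} + W\right) = 5 \left(W + W^{\frac{3}{2}}\right) = 5 W + 5 W^{\frac{3}{2}}$)
$\left(a{\left(-10,11 \right)} + G{\left(4 \right)}\right) \left(-89\right) = \left(\left(5 \cdot 11 + 5 \cdot 11^{\frac{3}{2}}\right) + \sqrt{-1 + 4}\right) \left(-89\right) = \left(\left(55 + 5 \cdot 11 \sqrt{11}\right) + \sqrt{3}\right) \left(-89\right) = \left(\left(55 + 55 \sqrt{11}\right) + \sqrt{3}\right) \left(-89\right) = \left(55 + \sqrt{3} + 55 \sqrt{11}\right) \left(-89\right) = -4895 - 4895 \sqrt{11} - 89 \sqrt{3}$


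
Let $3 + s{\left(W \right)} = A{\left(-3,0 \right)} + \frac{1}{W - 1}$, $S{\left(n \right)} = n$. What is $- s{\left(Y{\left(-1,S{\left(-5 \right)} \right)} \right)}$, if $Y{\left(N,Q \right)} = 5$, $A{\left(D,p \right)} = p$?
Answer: $\frac{11}{4} \approx 2.75$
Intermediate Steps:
$s{\left(W \right)} = -3 + \frac{1}{-1 + W}$ ($s{\left(W \right)} = -3 + \left(0 + \frac{1}{W - 1}\right) = -3 + \left(0 + \frac{1}{-1 + W}\right) = -3 + \frac{1}{-1 + W}$)
$- s{\left(Y{\left(-1,S{\left(-5 \right)} \right)} \right)} = - \frac{4 - 15}{-1 + 5} = - \frac{4 - 15}{4} = - \frac{-11}{4} = \left(-1\right) \left(- \frac{11}{4}\right) = \frac{11}{4}$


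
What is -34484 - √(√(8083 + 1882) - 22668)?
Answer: -34484 - I*√(22668 - √9965) ≈ -34484.0 - 150.23*I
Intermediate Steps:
-34484 - √(√(8083 + 1882) - 22668) = -34484 - √(√9965 - 22668) = -34484 - √(-22668 + √9965)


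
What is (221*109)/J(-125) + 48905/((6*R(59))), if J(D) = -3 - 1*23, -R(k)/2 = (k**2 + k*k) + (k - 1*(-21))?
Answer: -78341861/84504 ≈ -927.08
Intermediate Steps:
R(k) = -42 - 4*k**2 - 2*k (R(k) = -2*((k**2 + k*k) + (k - 1*(-21))) = -2*((k**2 + k**2) + (k + 21)) = -2*(2*k**2 + (21 + k)) = -2*(21 + k + 2*k**2) = -42 - 4*k**2 - 2*k)
J(D) = -26 (J(D) = -3 - 23 = -26)
(221*109)/J(-125) + 48905/((6*R(59))) = (221*109)/(-26) + 48905/((6*(-42 - 4*59**2 - 2*59))) = 24089*(-1/26) + 48905/((6*(-42 - 4*3481 - 118))) = -1853/2 + 48905/((6*(-42 - 13924 - 118))) = -1853/2 + 48905/((6*(-14084))) = -1853/2 + 48905/(-84504) = -1853/2 + 48905*(-1/84504) = -1853/2 - 48905/84504 = -78341861/84504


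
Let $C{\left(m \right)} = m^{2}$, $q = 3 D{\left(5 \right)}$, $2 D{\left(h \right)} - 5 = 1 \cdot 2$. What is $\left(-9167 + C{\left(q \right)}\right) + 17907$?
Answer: $\frac{35401}{4} \approx 8850.3$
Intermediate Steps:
$D{\left(h \right)} = \frac{7}{2}$ ($D{\left(h \right)} = \frac{5}{2} + \frac{1 \cdot 2}{2} = \frac{5}{2} + \frac{1}{2} \cdot 2 = \frac{5}{2} + 1 = \frac{7}{2}$)
$q = \frac{21}{2}$ ($q = 3 \cdot \frac{7}{2} = \frac{21}{2} \approx 10.5$)
$\left(-9167 + C{\left(q \right)}\right) + 17907 = \left(-9167 + \left(\frac{21}{2}\right)^{2}\right) + 17907 = \left(-9167 + \frac{441}{4}\right) + 17907 = - \frac{36227}{4} + 17907 = \frac{35401}{4}$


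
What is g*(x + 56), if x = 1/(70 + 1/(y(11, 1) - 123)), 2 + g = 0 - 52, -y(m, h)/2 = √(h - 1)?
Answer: -26040258/8609 ≈ -3024.8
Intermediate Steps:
y(m, h) = -2*√(-1 + h) (y(m, h) = -2*√(h - 1) = -2*√(-1 + h))
g = -54 (g = -2 + (0 - 52) = -2 - 52 = -54)
x = 123/8609 (x = 1/(70 + 1/(-2*√(-1 + 1) - 123)) = 1/(70 + 1/(-2*√0 - 123)) = 1/(70 + 1/(-2*0 - 123)) = 1/(70 + 1/(0 - 123)) = 1/(70 + 1/(-123)) = 1/(70 - 1/123) = 1/(8609/123) = 123/8609 ≈ 0.014287)
g*(x + 56) = -54*(123/8609 + 56) = -54*482227/8609 = -26040258/8609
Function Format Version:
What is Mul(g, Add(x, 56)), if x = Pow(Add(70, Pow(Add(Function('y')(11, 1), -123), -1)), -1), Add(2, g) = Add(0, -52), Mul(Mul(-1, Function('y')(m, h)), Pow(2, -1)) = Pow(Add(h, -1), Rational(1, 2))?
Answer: Rational(-26040258, 8609) ≈ -3024.8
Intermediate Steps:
Function('y')(m, h) = Mul(-2, Pow(Add(-1, h), Rational(1, 2))) (Function('y')(m, h) = Mul(-2, Pow(Add(h, -1), Rational(1, 2))) = Mul(-2, Pow(Add(-1, h), Rational(1, 2))))
g = -54 (g = Add(-2, Add(0, -52)) = Add(-2, -52) = -54)
x = Rational(123, 8609) (x = Pow(Add(70, Pow(Add(Mul(-2, Pow(Add(-1, 1), Rational(1, 2))), -123), -1)), -1) = Pow(Add(70, Pow(Add(Mul(-2, Pow(0, Rational(1, 2))), -123), -1)), -1) = Pow(Add(70, Pow(Add(Mul(-2, 0), -123), -1)), -1) = Pow(Add(70, Pow(Add(0, -123), -1)), -1) = Pow(Add(70, Pow(-123, -1)), -1) = Pow(Add(70, Rational(-1, 123)), -1) = Pow(Rational(8609, 123), -1) = Rational(123, 8609) ≈ 0.014287)
Mul(g, Add(x, 56)) = Mul(-54, Add(Rational(123, 8609), 56)) = Mul(-54, Rational(482227, 8609)) = Rational(-26040258, 8609)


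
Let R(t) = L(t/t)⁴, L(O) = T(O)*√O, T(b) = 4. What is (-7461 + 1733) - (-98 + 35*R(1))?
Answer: -14590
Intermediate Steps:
L(O) = 4*√O
R(t) = 256 (R(t) = (4*√(t/t))⁴ = (4*√1)⁴ = (4*1)⁴ = 4⁴ = 256)
(-7461 + 1733) - (-98 + 35*R(1)) = (-7461 + 1733) - (-98 + 35*256) = -5728 - (-98 + 8960) = -5728 - 1*8862 = -5728 - 8862 = -14590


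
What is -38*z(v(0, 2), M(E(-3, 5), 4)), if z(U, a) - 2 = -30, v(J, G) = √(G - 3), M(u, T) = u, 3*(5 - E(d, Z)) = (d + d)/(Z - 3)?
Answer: 1064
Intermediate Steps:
E(d, Z) = 5 - 2*d/(3*(-3 + Z)) (E(d, Z) = 5 - (d + d)/(3*(Z - 3)) = 5 - 2*d/(3*(-3 + Z)))
v(J, G) = √(-3 + G)
z(U, a) = -28 (z(U, a) = 2 - 30 = -28)
-38*z(v(0, 2), M(E(-3, 5), 4)) = -38*(-28) = 1064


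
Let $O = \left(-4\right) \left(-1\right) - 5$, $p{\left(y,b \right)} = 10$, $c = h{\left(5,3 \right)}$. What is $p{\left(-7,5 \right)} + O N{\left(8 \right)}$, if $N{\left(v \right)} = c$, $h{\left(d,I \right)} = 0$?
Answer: $10$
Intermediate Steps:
$c = 0$
$O = -1$ ($O = 4 - 5 = -1$)
$N{\left(v \right)} = 0$
$p{\left(-7,5 \right)} + O N{\left(8 \right)} = 10 - 0 = 10 + 0 = 10$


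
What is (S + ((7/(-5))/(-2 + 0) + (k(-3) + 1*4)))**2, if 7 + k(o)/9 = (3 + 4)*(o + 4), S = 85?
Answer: 804609/100 ≈ 8046.1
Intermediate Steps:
k(o) = 189 + 63*o (k(o) = -63 + 9*((3 + 4)*(o + 4)) = -63 + 9*(7*(4 + o)) = -63 + 9*(28 + 7*o) = -63 + (252 + 63*o) = 189 + 63*o)
(S + ((7/(-5))/(-2 + 0) + (k(-3) + 1*4)))**2 = (85 + ((7/(-5))/(-2 + 0) + ((189 + 63*(-3)) + 1*4)))**2 = (85 + ((7*(-1/5))/(-2) + ((189 - 189) + 4)))**2 = (85 + (-7/5*(-1/2) + (0 + 4)))**2 = (85 + (7/10 + 4))**2 = (85 + 47/10)**2 = (897/10)**2 = 804609/100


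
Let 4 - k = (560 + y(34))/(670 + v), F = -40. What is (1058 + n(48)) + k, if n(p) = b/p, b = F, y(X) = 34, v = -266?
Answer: 321088/303 ≈ 1059.7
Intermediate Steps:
b = -40
k = 511/202 (k = 4 - (560 + 34)/(670 - 266) = 4 - 594/404 = 4 - 1*297/202 = 4 - 297/202 = 511/202 ≈ 2.5297)
n(p) = -40/p
(1058 + n(48)) + k = (1058 - 40/48) + 511/202 = (1058 - 40*1/48) + 511/202 = (1058 - ⅚) + 511/202 = 6343/6 + 511/202 = 321088/303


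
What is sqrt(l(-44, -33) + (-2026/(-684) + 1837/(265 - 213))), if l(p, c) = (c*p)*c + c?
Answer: I*sqrt(105227444621)/1482 ≈ 218.89*I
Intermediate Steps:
l(p, c) = c + p*c**2 (l(p, c) = p*c**2 + c = c + p*c**2)
sqrt(l(-44, -33) + (-2026/(-684) + 1837/(265 - 213))) = sqrt(-33*(1 - 33*(-44)) + (-2026/(-684) + 1837/(265 - 213))) = sqrt(-33*(1 + 1452) + (-2026*(-1/684) + 1837/52)) = sqrt(-33*1453 + (1013/342 + 1837*(1/52))) = sqrt(-47949 + (1013/342 + 1837/52)) = sqrt(-47949 + 340465/8892) = sqrt(-426022043/8892) = I*sqrt(105227444621)/1482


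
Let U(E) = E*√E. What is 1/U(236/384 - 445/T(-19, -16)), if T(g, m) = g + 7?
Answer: 384*√21714/13097161 ≈ 0.0043204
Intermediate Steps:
T(g, m) = 7 + g
U(E) = E^(3/2)
1/U(236/384 - 445/T(-19, -16)) = 1/((236/384 - 445/(7 - 19))^(3/2)) = 1/((236*(1/384) - 445/(-12))^(3/2)) = 1/((59/96 - 445*(-1/12))^(3/2)) = 1/((59/96 + 445/12)^(3/2)) = 1/((3619/96)^(3/2)) = 1/(3619*√21714/2304) = 384*√21714/13097161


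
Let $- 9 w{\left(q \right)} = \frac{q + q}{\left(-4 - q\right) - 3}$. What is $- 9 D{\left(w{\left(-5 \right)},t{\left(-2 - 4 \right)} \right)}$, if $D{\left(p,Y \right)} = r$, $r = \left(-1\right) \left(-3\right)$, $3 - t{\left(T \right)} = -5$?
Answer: $-27$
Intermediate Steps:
$t{\left(T \right)} = 8$ ($t{\left(T \right)} = 3 - -5 = 3 + 5 = 8$)
$w{\left(q \right)} = - \frac{2 q}{9 \left(-7 - q\right)}$ ($w{\left(q \right)} = - \frac{\left(q + q\right) \frac{1}{\left(-4 - q\right) - 3}}{9} = - \frac{2 q \frac{1}{-7 - q}}{9} = - \frac{2 q}{9 \left(-7 - q\right)}$)
$r = 3$
$D{\left(p,Y \right)} = 3$
$- 9 D{\left(w{\left(-5 \right)},t{\left(-2 - 4 \right)} \right)} = \left(-9\right) 3 = -27$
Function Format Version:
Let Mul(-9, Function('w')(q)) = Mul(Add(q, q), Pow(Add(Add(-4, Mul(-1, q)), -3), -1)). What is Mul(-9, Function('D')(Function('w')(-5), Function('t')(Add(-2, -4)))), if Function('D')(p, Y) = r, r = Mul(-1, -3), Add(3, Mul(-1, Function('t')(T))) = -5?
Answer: -27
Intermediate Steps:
Function('t')(T) = 8 (Function('t')(T) = Add(3, Mul(-1, -5)) = Add(3, 5) = 8)
Function('w')(q) = Mul(Rational(-2, 9), q, Pow(Add(-7, Mul(-1, q)), -1)) (Function('w')(q) = Mul(Rational(-1, 9), Mul(Add(q, q), Pow(Add(Add(-4, Mul(-1, q)), -3), -1))) = Mul(Rational(-1, 9), Mul(Mul(2, q), Pow(Add(-7, Mul(-1, q)), -1))) = Mul(Rational(-1, 9), Mul(2, q, Pow(Add(-7, Mul(-1, q)), -1))) = Mul(Rational(-2, 9), q, Pow(Add(-7, Mul(-1, q)), -1)))
r = 3
Function('D')(p, Y) = 3
Mul(-9, Function('D')(Function('w')(-5), Function('t')(Add(-2, -4)))) = Mul(-9, 3) = -27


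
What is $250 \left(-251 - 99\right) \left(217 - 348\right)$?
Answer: $11462500$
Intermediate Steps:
$250 \left(-251 - 99\right) \left(217 - 348\right) = 250 \left(\left(-350\right) \left(-131\right)\right) = 250 \cdot 45850 = 11462500$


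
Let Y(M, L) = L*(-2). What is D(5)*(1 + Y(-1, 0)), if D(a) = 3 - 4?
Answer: -1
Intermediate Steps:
D(a) = -1
Y(M, L) = -2*L
D(5)*(1 + Y(-1, 0)) = -(1 - 2*0) = -(1 + 0) = -1*1 = -1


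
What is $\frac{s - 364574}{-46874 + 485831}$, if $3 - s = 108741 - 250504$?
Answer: $- \frac{222808}{438957} \approx -0.50758$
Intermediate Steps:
$s = 141766$ ($s = 3 - \left(108741 - 250504\right) = 3 - -141763 = 3 + 141763 = 141766$)
$\frac{s - 364574}{-46874 + 485831} = \frac{141766 - 364574}{-46874 + 485831} = - \frac{222808}{438957}$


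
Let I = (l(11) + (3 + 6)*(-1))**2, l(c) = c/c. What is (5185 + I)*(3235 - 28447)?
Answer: -132337788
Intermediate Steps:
l(c) = 1
I = 64 (I = (1 + (3 + 6)*(-1))**2 = (1 + 9*(-1))**2 = (1 - 9)**2 = (-8)**2 = 64)
(5185 + I)*(3235 - 28447) = (5185 + 64)*(3235 - 28447) = 5249*(-25212) = -132337788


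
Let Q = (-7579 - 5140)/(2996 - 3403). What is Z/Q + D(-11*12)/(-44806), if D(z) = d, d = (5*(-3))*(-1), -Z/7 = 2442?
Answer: -44532441819/81412502 ≈ -547.00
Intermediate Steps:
Z = -17094 (Z = -7*2442 = -17094)
Q = 12719/407 (Q = -12719/(-407) = -12719*(-1/407) = 12719/407 ≈ 31.251)
d = 15 (d = -15*(-1) = 15)
D(z) = 15
Z/Q + D(-11*12)/(-44806) = -17094/12719/407 + 15/(-44806) = -17094*407/12719 + 15*(-1/44806) = -993894/1817 - 15/44806 = -44532441819/81412502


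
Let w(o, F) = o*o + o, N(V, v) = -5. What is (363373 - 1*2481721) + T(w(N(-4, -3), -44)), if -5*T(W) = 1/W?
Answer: -211834801/100 ≈ -2.1183e+6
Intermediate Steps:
w(o, F) = o + o**2 (w(o, F) = o**2 + o = o + o**2)
T(W) = -1/(5*W)
(363373 - 1*2481721) + T(w(N(-4, -3), -44)) = (363373 - 1*2481721) - (-1/(5*(1 - 5)))/5 = (363373 - 2481721) - 1/(5*((-5*(-4)))) = -2118348 - 1/5/20 = -2118348 - 1/5*1/20 = -2118348 - 1/100 = -211834801/100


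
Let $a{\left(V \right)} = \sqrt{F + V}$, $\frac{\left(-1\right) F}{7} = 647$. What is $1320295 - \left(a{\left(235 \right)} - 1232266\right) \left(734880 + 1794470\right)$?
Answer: $3116833327395 - 2529350 i \sqrt{4294} \approx 3.1168 \cdot 10^{12} - 1.6574 \cdot 10^{8} i$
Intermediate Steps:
$F = -4529$ ($F = \left(-7\right) 647 = -4529$)
$a{\left(V \right)} = \sqrt{-4529 + V}$
$1320295 - \left(a{\left(235 \right)} - 1232266\right) \left(734880 + 1794470\right) = 1320295 - \left(\sqrt{-4529 + 235} - 1232266\right) \left(734880 + 1794470\right) = 1320295 - \left(\sqrt{-4294} - 1232266\right) 2529350 = 1320295 - \left(i \sqrt{4294} - 1232266\right) 2529350 = 1320295 - \left(-1232266 + i \sqrt{4294}\right) 2529350 = 1320295 - \left(-3116832007100 + 2529350 i \sqrt{4294}\right) = 1320295 + \left(3116832007100 - 2529350 i \sqrt{4294}\right) = 3116833327395 - 2529350 i \sqrt{4294}$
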